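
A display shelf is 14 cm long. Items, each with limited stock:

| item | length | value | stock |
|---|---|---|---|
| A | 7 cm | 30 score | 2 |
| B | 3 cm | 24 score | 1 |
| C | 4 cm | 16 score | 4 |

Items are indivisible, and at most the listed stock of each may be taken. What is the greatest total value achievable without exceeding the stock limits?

70 score

Top feasible selections:
- 1×A + 1×B + 1×C: length 14, value 70
- 2×A: length 14, value 60
Best: 70 score.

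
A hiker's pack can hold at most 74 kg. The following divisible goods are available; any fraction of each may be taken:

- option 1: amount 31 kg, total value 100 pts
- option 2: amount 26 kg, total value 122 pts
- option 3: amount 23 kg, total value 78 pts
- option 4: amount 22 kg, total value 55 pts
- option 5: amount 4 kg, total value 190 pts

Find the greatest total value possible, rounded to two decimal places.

Take in order of value per unit:
- option 5 (190/4 per unit): all 4 → value 190, running total 190.00
- option 2 (122/26 per unit): all 26 → value 122, running total 312.00
- option 3 (78/23 per unit): all 23 → value 78, running total 390.00
- option 1 (100/31 per unit): 21 of 31 → value 21×100/31 = 67.7419, running total 457.74
Total 457.74.

457.74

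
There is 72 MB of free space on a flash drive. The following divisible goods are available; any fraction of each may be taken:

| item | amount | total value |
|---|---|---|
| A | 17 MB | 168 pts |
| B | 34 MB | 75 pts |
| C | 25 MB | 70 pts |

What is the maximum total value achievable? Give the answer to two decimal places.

Take in order of value per unit:
- A (168/17 per unit): all 17 → value 168, running total 168.00
- C (70/25 per unit): all 25 → value 70, running total 238.00
- B (75/34 per unit): 30 of 34 → value 30×75/34 = 66.1765, running total 304.18
Total 304.18.

304.18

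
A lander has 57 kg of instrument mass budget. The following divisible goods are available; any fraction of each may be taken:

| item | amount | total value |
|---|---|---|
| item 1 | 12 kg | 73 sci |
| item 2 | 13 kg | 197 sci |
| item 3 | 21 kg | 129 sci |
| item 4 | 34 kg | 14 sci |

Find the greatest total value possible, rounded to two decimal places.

403.53

Take in order of value per unit:
- item 2 (197/13 per unit): all 13 → value 197, running total 197.00
- item 3 (129/21 per unit): all 21 → value 129, running total 326.00
- item 1 (73/12 per unit): all 12 → value 73, running total 399.00
- item 4 (14/34 per unit): 11 of 34 → value 11×14/34 = 4.5294, running total 403.53
Total 403.53.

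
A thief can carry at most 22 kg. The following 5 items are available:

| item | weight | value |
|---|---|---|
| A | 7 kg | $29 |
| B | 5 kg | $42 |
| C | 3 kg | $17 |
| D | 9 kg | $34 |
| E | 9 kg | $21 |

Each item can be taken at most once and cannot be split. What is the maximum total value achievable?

Check high-value combinations within 22 kg:
- A+B+D: weight 7+5+9=21, value 29+42+34=105
- B+C+D: weight 5+3+9=17, value 42+17+34=93
- A+B+E: weight 7+5+9=21, value 29+42+21=92
- A+B+C: weight 7+5+3=15, value 29+42+17=88
- B+C+E: weight 5+3+9=17, value 42+17+21=80
Best: $105.

$105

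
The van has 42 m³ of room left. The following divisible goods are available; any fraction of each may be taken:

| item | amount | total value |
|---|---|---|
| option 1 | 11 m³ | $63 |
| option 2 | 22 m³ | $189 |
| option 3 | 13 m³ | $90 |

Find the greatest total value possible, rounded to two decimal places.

Take in order of value per unit:
- option 2 (189/22 per unit): all 22 → value 189, running total 189.00
- option 3 (90/13 per unit): all 13 → value 90, running total 279.00
- option 1 (63/11 per unit): 7 of 11 → value 7×63/11 = 40.0909, running total 319.09
Total 319.09.

319.09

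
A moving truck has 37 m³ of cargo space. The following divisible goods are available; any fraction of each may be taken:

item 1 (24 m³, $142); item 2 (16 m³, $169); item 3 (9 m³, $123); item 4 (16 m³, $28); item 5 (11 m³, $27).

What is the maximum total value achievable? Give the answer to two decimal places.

Take in order of value per unit:
- item 3 (123/9 per unit): all 9 → value 123, running total 123.00
- item 2 (169/16 per unit): all 16 → value 169, running total 292.00
- item 1 (142/24 per unit): 12 of 24 → value 12×142/24 = 71.0000, running total 363.00
Total 363.00.

363.00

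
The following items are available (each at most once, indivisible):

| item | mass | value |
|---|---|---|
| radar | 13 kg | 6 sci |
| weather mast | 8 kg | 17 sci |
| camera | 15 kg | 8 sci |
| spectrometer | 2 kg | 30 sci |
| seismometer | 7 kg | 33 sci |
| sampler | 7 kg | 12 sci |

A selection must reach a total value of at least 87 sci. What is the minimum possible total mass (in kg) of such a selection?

Subsets with value ≥ 87, sorted by total mass:
- weather mast+spectrometer+seismometer+sampler: mass 24, value 92
- weather mast+camera+spectrometer+seismometer: mass 32, value 88
- radar+weather mast+spectrometer+seismometer+sampler: mass 37, value 98
- weather mast+camera+spectrometer+seismometer+sampler: mass 39, value 100
Minimum mass: 24 kg.

24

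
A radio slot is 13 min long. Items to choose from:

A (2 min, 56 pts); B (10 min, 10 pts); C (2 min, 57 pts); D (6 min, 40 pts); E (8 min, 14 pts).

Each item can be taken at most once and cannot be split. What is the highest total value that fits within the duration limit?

153 pts

Check high-value combinations within 13 min:
- A+C+D: duration 2+2+6=10, value 56+57+40=153
- A+C+E: duration 2+2+8=12, value 56+57+14=127
- A+C: duration 2+2=4, value 56+57=113
- C+D: duration 2+6=8, value 57+40=97
Best: 153 pts.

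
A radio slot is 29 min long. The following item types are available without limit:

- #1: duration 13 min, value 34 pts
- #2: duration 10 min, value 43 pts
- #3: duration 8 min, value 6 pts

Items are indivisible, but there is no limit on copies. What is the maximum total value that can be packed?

92 pts

Best value-per-unit is #2 at 43/10; filling with it alone gives 2×43 = 86.
Optimal mix: 2×#2 + 1×#3 → duration 28, value 92.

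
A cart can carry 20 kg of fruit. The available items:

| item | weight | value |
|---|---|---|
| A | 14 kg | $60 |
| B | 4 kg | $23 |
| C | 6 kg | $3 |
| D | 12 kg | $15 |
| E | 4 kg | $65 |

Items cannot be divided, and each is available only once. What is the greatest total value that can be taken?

Check high-value combinations within 20 kg:
- A+E: weight 14+4=18, value 60+65=125
- B+D+E: weight 4+12+4=20, value 23+15+65=103
- B+C+E: weight 4+6+4=14, value 23+3+65=91
- B+E: weight 4+4=8, value 23+65=88
- A+B: weight 14+4=18, value 60+23=83
Best: $125.

$125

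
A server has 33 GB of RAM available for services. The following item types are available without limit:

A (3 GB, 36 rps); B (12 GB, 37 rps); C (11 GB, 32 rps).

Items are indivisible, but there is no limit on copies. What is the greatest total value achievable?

396 rps

Best value-per-unit is A at 36/3, and filling with it alone uses memory 11×3=33. No mix of the others beats 11×36 = 396.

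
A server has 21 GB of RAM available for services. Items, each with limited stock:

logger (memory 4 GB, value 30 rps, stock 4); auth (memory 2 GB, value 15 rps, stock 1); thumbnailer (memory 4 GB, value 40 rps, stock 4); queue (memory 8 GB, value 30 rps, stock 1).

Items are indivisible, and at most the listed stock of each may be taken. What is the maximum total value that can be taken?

Top feasible selections:
- 1×logger + 4×thumbnailer: memory 20, value 190
- 2×logger + 3×thumbnailer: memory 20, value 180
- 1×auth + 4×thumbnailer: memory 18, value 175
- 3×logger + 2×thumbnailer: memory 20, value 170
Best: 190 rps.

190 rps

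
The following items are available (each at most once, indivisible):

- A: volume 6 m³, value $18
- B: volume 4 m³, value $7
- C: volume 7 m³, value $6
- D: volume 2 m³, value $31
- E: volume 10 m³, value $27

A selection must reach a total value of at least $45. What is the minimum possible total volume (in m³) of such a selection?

Subsets with value ≥ 45, sorted by total volume:
- A+D: volume 8, value 49
- D+E: volume 12, value 58
Minimum volume: 8 m³.

8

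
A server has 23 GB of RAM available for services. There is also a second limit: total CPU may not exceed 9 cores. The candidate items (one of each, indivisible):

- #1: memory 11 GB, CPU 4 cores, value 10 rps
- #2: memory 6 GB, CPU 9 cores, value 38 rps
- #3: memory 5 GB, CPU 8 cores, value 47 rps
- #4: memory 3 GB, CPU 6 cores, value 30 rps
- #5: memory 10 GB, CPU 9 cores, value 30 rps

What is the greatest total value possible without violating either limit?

47 rps

Feasible sets respecting both limits:
- #3: memory 5, CPU 8, value 47
- #2: memory 6, CPU 9, value 38
- #4: memory 3, CPU 6, value 30
- #5: memory 10, CPU 9, value 30
Best: 47 rps.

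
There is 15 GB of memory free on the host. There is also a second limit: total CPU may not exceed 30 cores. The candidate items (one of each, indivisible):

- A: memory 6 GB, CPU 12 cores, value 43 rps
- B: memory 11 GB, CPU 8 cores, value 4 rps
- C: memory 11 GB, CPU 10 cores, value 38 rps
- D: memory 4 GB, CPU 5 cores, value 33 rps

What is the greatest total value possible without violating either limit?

76 rps

Feasible sets respecting both limits:
- A+D: memory 10, CPU 17, value 76
- C+D: memory 15, CPU 15, value 71
- A: memory 6, CPU 12, value 43
Best: 76 rps.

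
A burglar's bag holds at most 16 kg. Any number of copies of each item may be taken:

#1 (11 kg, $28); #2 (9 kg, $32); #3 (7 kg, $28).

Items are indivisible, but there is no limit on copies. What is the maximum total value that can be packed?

Best value-per-unit is #3 at 28/7; filling with it alone gives 2×28 = 56.
Optimal mix: 1×#2 + 1×#3 → weight 16, value 60.

$60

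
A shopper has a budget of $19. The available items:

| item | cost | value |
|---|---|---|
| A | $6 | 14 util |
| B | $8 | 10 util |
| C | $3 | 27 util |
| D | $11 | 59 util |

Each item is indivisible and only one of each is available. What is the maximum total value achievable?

86 util

Check high-value combinations within $19:
- C+D: cost 3+11=14, value 27+59=86
- A+D: cost 6+11=17, value 14+59=73
- B+D: cost 8+11=19, value 10+59=69
- D: cost 11, value 59
- A+B+C: cost 6+8+3=17, value 14+10+27=51
Best: 86 util.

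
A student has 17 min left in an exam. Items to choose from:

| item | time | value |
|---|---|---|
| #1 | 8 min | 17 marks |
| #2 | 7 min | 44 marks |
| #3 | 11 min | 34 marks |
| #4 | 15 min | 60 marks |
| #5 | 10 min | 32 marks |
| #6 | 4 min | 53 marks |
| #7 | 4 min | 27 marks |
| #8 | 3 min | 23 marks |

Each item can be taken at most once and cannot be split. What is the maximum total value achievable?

124 marks

Check high-value combinations within 17 min:
- #2+#6+#7: time 7+4+4=15, value 44+53+27=124
- #2+#6+#8: time 7+4+3=14, value 44+53+23=120
- #5+#6+#8: time 10+4+3=17, value 32+53+23=108
Best: 124 marks.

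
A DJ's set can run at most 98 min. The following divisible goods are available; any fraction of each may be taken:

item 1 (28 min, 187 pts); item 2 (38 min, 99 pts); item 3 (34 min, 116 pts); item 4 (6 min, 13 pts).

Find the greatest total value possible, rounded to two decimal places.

Take in order of value per unit:
- item 1 (187/28 per unit): all 28 → value 187, running total 187.00
- item 3 (116/34 per unit): all 34 → value 116, running total 303.00
- item 2 (99/38 per unit): 36 of 38 → value 36×99/38 = 93.7895, running total 396.79
Total 396.79.

396.79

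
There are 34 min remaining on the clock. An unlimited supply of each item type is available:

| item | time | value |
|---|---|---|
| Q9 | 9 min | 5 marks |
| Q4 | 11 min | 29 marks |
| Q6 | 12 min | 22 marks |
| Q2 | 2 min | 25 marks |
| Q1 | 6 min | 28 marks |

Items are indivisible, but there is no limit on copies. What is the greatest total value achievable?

425 marks

Best value-per-unit is Q2 at 25/2, and filling with it alone uses time 17×2=34. No mix of the others beats 17×25 = 425.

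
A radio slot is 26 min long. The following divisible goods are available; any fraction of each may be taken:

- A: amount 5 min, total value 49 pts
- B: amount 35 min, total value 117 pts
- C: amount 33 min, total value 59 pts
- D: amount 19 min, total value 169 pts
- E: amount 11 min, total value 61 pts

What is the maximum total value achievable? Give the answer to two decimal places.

Take in order of value per unit:
- A (49/5 per unit): all 5 → value 49, running total 49.00
- D (169/19 per unit): all 19 → value 169, running total 218.00
- E (61/11 per unit): 2 of 11 → value 2×61/11 = 11.0909, running total 229.09
Total 229.09.

229.09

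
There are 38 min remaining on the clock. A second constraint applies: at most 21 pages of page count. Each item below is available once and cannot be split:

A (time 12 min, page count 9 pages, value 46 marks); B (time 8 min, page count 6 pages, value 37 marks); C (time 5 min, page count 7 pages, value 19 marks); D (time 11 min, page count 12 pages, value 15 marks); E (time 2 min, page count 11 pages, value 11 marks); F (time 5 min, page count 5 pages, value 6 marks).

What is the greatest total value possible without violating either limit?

89 marks

Feasible sets respecting both limits:
- A+B+F: time 25, page count 20, value 89
- A+B: time 20, page count 15, value 83
- A+C+F: time 22, page count 21, value 71
- A+C: time 17, page count 16, value 65
Best: 89 marks.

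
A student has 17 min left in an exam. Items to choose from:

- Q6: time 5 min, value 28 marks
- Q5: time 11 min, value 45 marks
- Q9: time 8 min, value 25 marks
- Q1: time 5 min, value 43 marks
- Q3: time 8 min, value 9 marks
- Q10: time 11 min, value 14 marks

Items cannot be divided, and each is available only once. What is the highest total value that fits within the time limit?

Check high-value combinations within 17 min:
- Q5+Q1: time 11+5=16, value 45+43=88
- Q6+Q5: time 5+11=16, value 28+45=73
- Q6+Q1: time 5+5=10, value 28+43=71
- Q9+Q1: time 8+5=13, value 25+43=68
- Q1+Q10: time 5+11=16, value 43+14=57
Best: 88 marks.

88 marks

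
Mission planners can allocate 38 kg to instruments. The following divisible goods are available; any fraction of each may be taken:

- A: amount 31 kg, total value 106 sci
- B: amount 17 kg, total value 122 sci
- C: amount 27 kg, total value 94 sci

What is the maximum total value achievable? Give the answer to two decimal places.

195.11

Take in order of value per unit:
- B (122/17 per unit): all 17 → value 122, running total 122.00
- C (94/27 per unit): 21 of 27 → value 21×94/27 = 73.1111, running total 195.11
Total 195.11.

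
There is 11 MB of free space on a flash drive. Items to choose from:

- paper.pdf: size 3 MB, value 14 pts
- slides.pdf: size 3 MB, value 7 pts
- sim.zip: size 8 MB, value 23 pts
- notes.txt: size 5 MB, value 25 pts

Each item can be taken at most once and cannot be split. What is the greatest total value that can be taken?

Check high-value combinations within 11 MB:
- paper.pdf+slides.pdf+notes.txt: size 3+3+5=11, value 14+7+25=46
- paper.pdf+notes.txt: size 3+5=8, value 14+25=39
- paper.pdf+sim.zip: size 3+8=11, value 14+23=37
- slides.pdf+notes.txt: size 3+5=8, value 7+25=32
Best: 46 pts.

46 pts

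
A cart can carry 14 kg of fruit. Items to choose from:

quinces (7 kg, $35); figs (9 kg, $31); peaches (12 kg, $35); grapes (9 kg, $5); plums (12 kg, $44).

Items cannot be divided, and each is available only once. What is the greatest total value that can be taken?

$44

Check high-value combinations within 14 kg:
- plums: weight 12, value 44
- quinces: weight 7, value 35
- peaches: weight 12, value 35
Best: $44.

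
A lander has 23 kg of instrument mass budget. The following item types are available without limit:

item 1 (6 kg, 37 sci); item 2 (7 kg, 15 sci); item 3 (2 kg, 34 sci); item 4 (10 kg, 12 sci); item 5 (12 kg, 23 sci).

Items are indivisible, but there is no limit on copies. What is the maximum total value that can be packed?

Best value-per-unit is item 3 at 34/2, and filling with it alone uses mass 11×2=22. No mix of the others beats 11×34 = 374.

374 sci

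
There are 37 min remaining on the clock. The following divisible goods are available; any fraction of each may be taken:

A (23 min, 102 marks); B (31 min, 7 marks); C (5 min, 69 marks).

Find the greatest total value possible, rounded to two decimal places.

173.03

Take in order of value per unit:
- C (69/5 per unit): all 5 → value 69, running total 69.00
- A (102/23 per unit): all 23 → value 102, running total 171.00
- B (7/31 per unit): 9 of 31 → value 9×7/31 = 2.0323, running total 173.03
Total 173.03.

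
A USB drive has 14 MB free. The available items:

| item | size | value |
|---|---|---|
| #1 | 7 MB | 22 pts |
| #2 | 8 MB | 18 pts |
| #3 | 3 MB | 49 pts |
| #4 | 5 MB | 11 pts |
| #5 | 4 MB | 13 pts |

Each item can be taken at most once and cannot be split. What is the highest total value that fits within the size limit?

Check high-value combinations within 14 MB:
- #1+#3+#5: size 7+3+4=14, value 22+49+13=84
- #3+#4+#5: size 3+5+4=12, value 49+11+13=73
- #1+#3: size 7+3=10, value 22+49=71
Best: 84 pts.

84 pts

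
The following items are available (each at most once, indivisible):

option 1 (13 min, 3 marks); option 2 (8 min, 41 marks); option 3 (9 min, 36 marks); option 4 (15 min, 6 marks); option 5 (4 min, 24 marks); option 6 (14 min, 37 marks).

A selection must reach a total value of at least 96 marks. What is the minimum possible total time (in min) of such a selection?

21

Subsets with value ≥ 96, sorted by total time:
- option 2+option 3+option 5: time 21, value 101
- option 2+option 5+option 6: time 26, value 102
- option 3+option 5+option 6: time 27, value 97
- option 2+option 3+option 6: time 31, value 114
Minimum time: 21 min.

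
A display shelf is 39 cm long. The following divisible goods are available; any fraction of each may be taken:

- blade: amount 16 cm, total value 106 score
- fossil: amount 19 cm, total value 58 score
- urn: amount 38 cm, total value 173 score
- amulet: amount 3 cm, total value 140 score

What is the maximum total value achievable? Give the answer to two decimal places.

337.05

Take in order of value per unit:
- amulet (140/3 per unit): all 3 → value 140, running total 140.00
- blade (106/16 per unit): all 16 → value 106, running total 246.00
- urn (173/38 per unit): 20 of 38 → value 20×173/38 = 91.0526, running total 337.05
Total 337.05.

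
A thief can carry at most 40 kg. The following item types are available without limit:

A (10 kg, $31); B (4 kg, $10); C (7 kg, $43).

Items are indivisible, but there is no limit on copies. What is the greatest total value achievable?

$225

Best value-per-unit is C at 43/7; filling with it alone gives 5×43 = 215.
Optimal mix: 1×B + 5×C → weight 39, value 225.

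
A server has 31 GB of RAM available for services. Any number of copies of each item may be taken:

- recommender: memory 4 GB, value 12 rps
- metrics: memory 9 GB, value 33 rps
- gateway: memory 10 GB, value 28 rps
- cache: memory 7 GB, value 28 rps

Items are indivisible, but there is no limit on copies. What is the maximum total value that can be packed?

117 rps

Best value-per-unit is cache at 28/7; filling with it alone gives 4×28 = 112.
Optimal mix: 1×metrics + 3×cache → memory 30, value 117.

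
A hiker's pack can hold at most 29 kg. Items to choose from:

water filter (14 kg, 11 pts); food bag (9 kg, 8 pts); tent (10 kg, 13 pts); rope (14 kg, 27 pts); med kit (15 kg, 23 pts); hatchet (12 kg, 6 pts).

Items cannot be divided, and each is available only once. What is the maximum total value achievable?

50 pts

Check high-value combinations within 29 kg:
- rope+med kit: weight 14+15=29, value 27+23=50
- tent+rope: weight 10+14=24, value 13+27=40
- water filter+rope: weight 14+14=28, value 11+27=38
- tent+med kit: weight 10+15=25, value 13+23=36
Best: 50 pts.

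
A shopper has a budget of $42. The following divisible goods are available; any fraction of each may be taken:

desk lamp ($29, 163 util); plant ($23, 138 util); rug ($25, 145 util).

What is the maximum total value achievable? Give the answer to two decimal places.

Take in order of value per unit:
- plant (138/23 per unit): all 23 → value 138, running total 138.00
- rug (145/25 per unit): 19 of 25 → value 19×145/25 = 110.2000, running total 248.20
Total 248.20.

248.20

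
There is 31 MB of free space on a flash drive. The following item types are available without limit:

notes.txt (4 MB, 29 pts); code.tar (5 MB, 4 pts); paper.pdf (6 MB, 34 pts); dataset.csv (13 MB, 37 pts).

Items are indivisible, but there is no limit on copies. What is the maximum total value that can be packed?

208 pts

Best value-per-unit is notes.txt at 29/4; filling with it alone gives 7×29 = 203.
Optimal mix: 6×notes.txt + 1×paper.pdf → size 30, value 208.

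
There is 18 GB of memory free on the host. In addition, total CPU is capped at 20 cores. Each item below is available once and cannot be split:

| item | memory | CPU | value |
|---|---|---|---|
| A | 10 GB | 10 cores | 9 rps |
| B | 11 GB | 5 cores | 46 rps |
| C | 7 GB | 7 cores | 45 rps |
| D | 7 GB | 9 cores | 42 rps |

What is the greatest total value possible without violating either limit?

91 rps

Feasible sets respecting both limits:
- B+C: memory 18, CPU 12, value 91
- B+D: memory 18, CPU 14, value 88
- C+D: memory 14, CPU 16, value 87
- A+C: memory 17, CPU 17, value 54
Best: 91 rps.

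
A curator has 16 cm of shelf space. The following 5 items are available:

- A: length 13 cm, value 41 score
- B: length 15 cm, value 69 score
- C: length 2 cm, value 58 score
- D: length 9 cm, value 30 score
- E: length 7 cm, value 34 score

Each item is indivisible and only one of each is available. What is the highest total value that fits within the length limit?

Check high-value combinations within 16 cm:
- A+C: length 13+2=15, value 41+58=99
- C+E: length 2+7=9, value 58+34=92
- C+D: length 2+9=11, value 58+30=88
- B: length 15, value 69
- D+E: length 9+7=16, value 30+34=64
Best: 99 score.

99 score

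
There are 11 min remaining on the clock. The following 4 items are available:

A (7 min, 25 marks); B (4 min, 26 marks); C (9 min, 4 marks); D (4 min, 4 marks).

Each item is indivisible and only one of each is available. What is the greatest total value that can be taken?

51 marks

Check high-value combinations within 11 min:
- A+B: time 7+4=11, value 25+26=51
- B+D: time 4+4=8, value 26+4=30
- A+D: time 7+4=11, value 25+4=29
- B: time 4, value 26
Best: 51 marks.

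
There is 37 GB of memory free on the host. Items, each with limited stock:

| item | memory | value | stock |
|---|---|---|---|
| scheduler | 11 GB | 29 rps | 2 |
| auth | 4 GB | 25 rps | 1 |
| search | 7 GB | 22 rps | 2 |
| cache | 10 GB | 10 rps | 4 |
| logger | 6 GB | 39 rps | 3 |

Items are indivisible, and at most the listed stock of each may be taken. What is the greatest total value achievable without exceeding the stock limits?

186 rps

Top feasible selections:
- 1×auth + 2×search + 3×logger: memory 36, value 186
- 1×scheduler + 1×auth + 3×logger: memory 33, value 171
- 1×scheduler + 1×search + 3×logger: memory 36, value 168
Best: 186 rps.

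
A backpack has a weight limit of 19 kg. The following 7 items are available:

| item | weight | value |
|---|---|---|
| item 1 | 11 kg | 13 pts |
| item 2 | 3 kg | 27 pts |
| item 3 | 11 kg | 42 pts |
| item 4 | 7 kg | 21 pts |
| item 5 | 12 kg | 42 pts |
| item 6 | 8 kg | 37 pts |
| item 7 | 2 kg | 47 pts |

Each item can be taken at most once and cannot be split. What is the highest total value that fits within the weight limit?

116 pts

This is a 0/1 knapsack; check combinations near the capacity.
- item 2+item 3+item 7: weight 3+11+2=16, value 27+42+47=116
- item 2+item 5+item 7: weight 3+12+2=17, value 27+42+47=116
- item 2+item 6+item 7: weight 3+8+2=13, value 27+37+47=111
- item 4+item 6+item 7: weight 7+8+2=17, value 21+37+47=105
Best: 116 pts.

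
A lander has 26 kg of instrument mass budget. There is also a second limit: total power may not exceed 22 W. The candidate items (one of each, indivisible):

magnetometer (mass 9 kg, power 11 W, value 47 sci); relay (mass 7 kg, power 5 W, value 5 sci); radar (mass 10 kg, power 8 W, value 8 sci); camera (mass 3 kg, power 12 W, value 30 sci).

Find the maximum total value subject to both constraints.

55 sci

Feasible sets respecting both limits:
- magnetometer+radar: mass 19, power 19, value 55
- magnetometer+relay: mass 16, power 16, value 52
- magnetometer: mass 9, power 11, value 47
Best: 55 sci.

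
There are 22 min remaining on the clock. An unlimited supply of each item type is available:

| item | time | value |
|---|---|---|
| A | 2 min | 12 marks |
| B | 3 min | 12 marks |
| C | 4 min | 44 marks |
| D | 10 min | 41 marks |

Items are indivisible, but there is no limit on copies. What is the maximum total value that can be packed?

232 marks

Best value-per-unit is C at 44/4; filling with it alone gives 5×44 = 220.
Optimal mix: 1×A + 5×C → time 22, value 232.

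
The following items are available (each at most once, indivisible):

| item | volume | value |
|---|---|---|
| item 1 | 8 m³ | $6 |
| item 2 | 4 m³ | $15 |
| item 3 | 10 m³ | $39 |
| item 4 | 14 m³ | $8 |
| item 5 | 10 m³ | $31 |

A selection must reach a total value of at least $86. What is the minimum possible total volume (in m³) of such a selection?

Subsets with value ≥ 86, sorted by total volume:
- item 1+item 2+item 3+item 5: volume 32, value 91
- item 2+item 3+item 4+item 5: volume 38, value 93
- item 1+item 2+item 3+item 4+item 5: volume 46, value 99
Minimum volume: 32 m³.

32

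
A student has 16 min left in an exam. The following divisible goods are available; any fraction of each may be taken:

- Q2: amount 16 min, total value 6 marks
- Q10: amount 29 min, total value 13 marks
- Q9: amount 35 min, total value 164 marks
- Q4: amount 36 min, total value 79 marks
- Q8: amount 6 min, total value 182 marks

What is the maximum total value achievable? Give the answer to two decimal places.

Take in order of value per unit:
- Q8 (182/6 per unit): all 6 → value 182, running total 182.00
- Q9 (164/35 per unit): 10 of 35 → value 10×164/35 = 46.8571, running total 228.86
Total 228.86.

228.86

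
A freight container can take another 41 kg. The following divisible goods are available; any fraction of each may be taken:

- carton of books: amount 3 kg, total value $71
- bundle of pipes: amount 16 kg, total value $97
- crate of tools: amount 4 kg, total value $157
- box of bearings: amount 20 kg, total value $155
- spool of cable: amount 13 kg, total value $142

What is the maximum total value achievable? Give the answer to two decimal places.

Take in order of value per unit:
- crate of tools (157/4 per unit): all 4 → value 157, running total 157.00
- carton of books (71/3 per unit): all 3 → value 71, running total 228.00
- spool of cable (142/13 per unit): all 13 → value 142, running total 370.00
- box of bearings (155/20 per unit): all 20 → value 155, running total 525.00
- bundle of pipes (97/16 per unit): 1 of 16 → value 1×97/16 = 6.0625, running total 531.06
Total 531.06.

531.06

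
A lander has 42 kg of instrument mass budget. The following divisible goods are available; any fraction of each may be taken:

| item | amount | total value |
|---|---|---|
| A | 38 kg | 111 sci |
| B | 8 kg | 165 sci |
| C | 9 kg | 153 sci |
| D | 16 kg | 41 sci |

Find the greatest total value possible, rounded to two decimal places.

391.03

Take in order of value per unit:
- B (165/8 per unit): all 8 → value 165, running total 165.00
- C (153/9 per unit): all 9 → value 153, running total 318.00
- A (111/38 per unit): 25 of 38 → value 25×111/38 = 73.0263, running total 391.03
Total 391.03.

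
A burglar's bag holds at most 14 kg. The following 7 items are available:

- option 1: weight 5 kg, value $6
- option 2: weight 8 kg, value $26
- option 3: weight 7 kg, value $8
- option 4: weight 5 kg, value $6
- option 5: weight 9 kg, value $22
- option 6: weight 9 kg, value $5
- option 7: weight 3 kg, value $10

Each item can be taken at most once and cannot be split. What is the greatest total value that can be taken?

This is a 0/1 knapsack; check combinations near the capacity.
- option 2+option 7: weight 8+3=11, value 26+10=36
- option 5+option 7: weight 9+3=12, value 22+10=32
- option 1+option 2: weight 5+8=13, value 6+26=32
- option 2+option 4: weight 8+5=13, value 26+6=32
- option 1+option 5: weight 5+9=14, value 6+22=28
Best: $36.

$36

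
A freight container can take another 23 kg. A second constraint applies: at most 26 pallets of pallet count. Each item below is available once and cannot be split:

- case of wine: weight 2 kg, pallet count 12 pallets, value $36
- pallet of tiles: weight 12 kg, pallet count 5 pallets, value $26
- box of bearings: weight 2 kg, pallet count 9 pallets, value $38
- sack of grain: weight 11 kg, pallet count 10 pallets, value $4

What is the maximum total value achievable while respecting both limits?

Feasible sets respecting both limits:
- case of wine+pallet of tiles+box of bearings: weight 16, pallet count 26, value 100
- case of wine+box of bearings: weight 4, pallet count 21, value 74
- pallet of tiles+box of bearings: weight 14, pallet count 14, value 64
- case of wine+pallet of tiles: weight 14, pallet count 17, value 62
Best: $100.

$100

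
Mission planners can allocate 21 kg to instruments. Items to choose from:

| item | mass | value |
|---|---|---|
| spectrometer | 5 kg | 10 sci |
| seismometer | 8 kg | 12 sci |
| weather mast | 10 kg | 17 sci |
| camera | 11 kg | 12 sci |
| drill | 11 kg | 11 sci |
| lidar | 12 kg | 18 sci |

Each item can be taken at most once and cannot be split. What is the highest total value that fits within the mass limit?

30 sci

Check high-value combinations within 21 kg:
- seismometer+lidar: mass 8+12=20, value 12+18=30
- seismometer+weather mast: mass 8+10=18, value 12+17=29
- weather mast+camera: mass 10+11=21, value 17+12=29
Best: 30 sci.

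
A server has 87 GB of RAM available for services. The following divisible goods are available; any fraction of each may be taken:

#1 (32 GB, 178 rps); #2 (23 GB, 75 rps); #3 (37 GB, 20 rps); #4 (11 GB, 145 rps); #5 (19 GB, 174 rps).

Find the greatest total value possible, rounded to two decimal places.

Take in order of value per unit:
- #4 (145/11 per unit): all 11 → value 145, running total 145.00
- #5 (174/19 per unit): all 19 → value 174, running total 319.00
- #1 (178/32 per unit): all 32 → value 178, running total 497.00
- #2 (75/23 per unit): all 23 → value 75, running total 572.00
- #3 (20/37 per unit): 2 of 37 → value 2×20/37 = 1.0811, running total 573.08
Total 573.08.

573.08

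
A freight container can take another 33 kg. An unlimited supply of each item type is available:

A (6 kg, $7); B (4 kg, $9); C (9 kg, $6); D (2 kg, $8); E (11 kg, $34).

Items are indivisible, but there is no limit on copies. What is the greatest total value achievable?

$128

Best value-per-unit is D at 8/2, and filling with it alone uses weight 16×2=32. No mix of the others beats 16×8 = 128.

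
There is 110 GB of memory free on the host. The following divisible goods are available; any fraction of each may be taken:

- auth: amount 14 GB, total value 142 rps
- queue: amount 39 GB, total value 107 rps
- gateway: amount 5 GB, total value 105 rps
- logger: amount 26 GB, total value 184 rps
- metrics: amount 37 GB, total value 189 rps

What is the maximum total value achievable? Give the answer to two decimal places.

Take in order of value per unit:
- gateway (105/5 per unit): all 5 → value 105, running total 105.00
- auth (142/14 per unit): all 14 → value 142, running total 247.00
- logger (184/26 per unit): all 26 → value 184, running total 431.00
- metrics (189/37 per unit): all 37 → value 189, running total 620.00
- queue (107/39 per unit): 28 of 39 → value 28×107/39 = 76.8205, running total 696.82
Total 696.82.

696.82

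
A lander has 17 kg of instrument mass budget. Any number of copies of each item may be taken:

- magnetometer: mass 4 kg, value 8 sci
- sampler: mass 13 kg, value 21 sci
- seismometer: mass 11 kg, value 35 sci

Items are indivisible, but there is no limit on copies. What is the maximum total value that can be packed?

Best value-per-unit is seismometer at 35/11; filling with it alone gives 1×35 = 35.
Optimal mix: 1×magnetometer + 1×seismometer → mass 15, value 43.

43 sci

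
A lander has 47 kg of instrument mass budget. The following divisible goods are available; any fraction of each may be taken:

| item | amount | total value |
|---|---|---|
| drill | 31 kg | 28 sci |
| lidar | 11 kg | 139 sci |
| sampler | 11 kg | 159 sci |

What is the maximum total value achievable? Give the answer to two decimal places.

320.58

Take in order of value per unit:
- sampler (159/11 per unit): all 11 → value 159, running total 159.00
- lidar (139/11 per unit): all 11 → value 139, running total 298.00
- drill (28/31 per unit): 25 of 31 → value 25×28/31 = 22.5806, running total 320.58
Total 320.58.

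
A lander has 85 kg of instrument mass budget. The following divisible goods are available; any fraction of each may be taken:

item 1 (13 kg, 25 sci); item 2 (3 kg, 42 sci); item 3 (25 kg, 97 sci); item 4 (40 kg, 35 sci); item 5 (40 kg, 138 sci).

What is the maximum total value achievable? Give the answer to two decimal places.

Take in order of value per unit:
- item 2 (42/3 per unit): all 3 → value 42, running total 42.00
- item 3 (97/25 per unit): all 25 → value 97, running total 139.00
- item 5 (138/40 per unit): all 40 → value 138, running total 277.00
- item 1 (25/13 per unit): all 13 → value 25, running total 302.00
- item 4 (35/40 per unit): 4 of 40 → value 4×35/40 = 3.5000, running total 305.50
Total 305.50.

305.50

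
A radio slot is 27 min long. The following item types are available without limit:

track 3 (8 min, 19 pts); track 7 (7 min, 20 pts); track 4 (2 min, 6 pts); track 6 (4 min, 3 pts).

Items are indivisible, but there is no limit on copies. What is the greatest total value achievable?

Best value-per-unit is track 4 at 6/2; filling with it alone gives 13×6 = 78.
Optimal mix: 1×track 7 + 10×track 4 → duration 27, value 80.

80 pts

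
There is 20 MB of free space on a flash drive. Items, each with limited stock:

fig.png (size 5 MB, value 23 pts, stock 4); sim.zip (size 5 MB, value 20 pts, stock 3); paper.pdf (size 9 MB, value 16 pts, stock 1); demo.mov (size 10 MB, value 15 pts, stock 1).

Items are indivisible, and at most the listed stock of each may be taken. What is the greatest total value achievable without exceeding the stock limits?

92 pts

Top feasible selections:
- 4×fig.png: size 20, value 92
- 3×fig.png + 1×sim.zip: size 20, value 89
- 2×fig.png + 2×sim.zip: size 20, value 86
- 1×fig.png + 3×sim.zip: size 20, value 83
Best: 92 pts.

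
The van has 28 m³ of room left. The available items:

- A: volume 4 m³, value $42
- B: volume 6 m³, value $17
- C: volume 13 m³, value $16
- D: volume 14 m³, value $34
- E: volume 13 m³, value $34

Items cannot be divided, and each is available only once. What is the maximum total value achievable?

$93

This is a 0/1 knapsack; check combinations near the capacity.
- A+B+E: volume 4+6+13=23, value 42+17+34=93
- A+B+D: volume 4+6+14=24, value 42+17+34=93
- A+E: volume 4+13=17, value 42+34=76
- A+D: volume 4+14=18, value 42+34=76
- A+B+C: volume 4+6+13=23, value 42+17+16=75
Best: $93.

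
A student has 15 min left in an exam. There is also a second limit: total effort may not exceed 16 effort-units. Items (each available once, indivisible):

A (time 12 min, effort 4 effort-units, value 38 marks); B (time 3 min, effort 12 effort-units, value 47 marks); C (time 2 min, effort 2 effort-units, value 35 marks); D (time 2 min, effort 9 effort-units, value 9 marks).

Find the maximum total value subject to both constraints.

Feasible sets respecting both limits:
- A+B: time 15, effort 16, value 85
- B+C: time 5, effort 14, value 82
- A+C: time 14, effort 6, value 73
Best: 85 marks.

85 marks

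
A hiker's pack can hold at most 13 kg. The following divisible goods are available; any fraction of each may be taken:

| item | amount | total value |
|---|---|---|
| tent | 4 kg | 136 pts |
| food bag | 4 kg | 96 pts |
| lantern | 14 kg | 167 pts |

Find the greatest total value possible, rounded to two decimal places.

291.64

Take in order of value per unit:
- tent (136/4 per unit): all 4 → value 136, running total 136.00
- food bag (96/4 per unit): all 4 → value 96, running total 232.00
- lantern (167/14 per unit): 5 of 14 → value 5×167/14 = 59.6429, running total 291.64
Total 291.64.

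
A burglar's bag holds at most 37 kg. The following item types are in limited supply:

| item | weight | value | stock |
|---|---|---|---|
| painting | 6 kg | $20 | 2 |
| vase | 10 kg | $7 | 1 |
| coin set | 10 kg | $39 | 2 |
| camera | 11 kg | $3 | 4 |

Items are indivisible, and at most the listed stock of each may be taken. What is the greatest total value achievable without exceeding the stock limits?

Top feasible selections:
- 2×painting + 2×coin set: weight 32, value 118
- 1×painting + 1×vase + 2×coin set: weight 36, value 105
- 1×painting + 2×coin set + 1×camera: weight 37, value 101
Best: $118.

$118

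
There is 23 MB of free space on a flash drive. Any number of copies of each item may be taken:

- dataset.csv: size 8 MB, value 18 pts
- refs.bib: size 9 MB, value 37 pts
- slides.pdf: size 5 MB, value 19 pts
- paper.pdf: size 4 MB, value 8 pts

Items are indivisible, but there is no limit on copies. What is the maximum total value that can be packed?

93 pts

Best value-per-unit is refs.bib at 37/9; filling with it alone gives 2×37 = 74.
Optimal mix: 2×refs.bib + 1×slides.pdf → size 23, value 93.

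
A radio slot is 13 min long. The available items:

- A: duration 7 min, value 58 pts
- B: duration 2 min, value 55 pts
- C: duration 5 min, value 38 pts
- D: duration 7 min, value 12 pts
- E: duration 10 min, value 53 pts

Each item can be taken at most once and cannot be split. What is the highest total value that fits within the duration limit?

Check high-value combinations within 13 min:
- A+B: duration 7+2=9, value 58+55=113
- B+E: duration 2+10=12, value 55+53=108
- A+C: duration 7+5=12, value 58+38=96
Best: 113 pts.

113 pts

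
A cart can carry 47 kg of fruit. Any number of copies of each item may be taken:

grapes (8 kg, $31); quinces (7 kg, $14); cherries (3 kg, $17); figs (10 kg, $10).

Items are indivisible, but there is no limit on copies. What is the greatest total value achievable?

Best value-per-unit is cherries at 17/3, and filling with it alone uses weight 15×3=45. No mix of the others beats 15×17 = 255.

$255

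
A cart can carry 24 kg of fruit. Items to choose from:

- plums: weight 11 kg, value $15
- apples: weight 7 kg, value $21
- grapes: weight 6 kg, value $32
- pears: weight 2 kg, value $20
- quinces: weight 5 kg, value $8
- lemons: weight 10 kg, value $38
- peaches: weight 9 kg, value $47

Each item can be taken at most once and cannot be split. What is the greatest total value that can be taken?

$120

This is a 0/1 knapsack; check combinations near the capacity.
- apples+grapes+pears+peaches: weight 7+6+2+9=24, value 21+32+20+47=120
- grapes+pears+quinces+peaches: weight 6+2+5+9=22, value 32+20+8+47=107
- pears+lemons+peaches: weight 2+10+9=21, value 20+38+47=105
Best: $120.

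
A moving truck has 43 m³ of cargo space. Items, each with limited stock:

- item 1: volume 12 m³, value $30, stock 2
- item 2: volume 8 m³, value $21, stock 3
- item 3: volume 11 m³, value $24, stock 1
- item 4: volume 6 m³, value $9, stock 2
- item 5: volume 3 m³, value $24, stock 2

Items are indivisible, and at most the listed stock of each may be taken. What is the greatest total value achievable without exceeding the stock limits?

Best selections within volume 43 and stock limits:
- 1×item 1 + 3×item 2 + 2×item 5: volume 42, value 141
- 3×item 2 + 1×item 3 + 2×item 5: volume 41, value 135
Best: $141.

$141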